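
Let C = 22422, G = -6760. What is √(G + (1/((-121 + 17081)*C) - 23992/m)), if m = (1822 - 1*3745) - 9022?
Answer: I*√73167427649855689477937610/104053326960 ≈ 82.206*I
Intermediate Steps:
m = -10945 (m = (1822 - 3745) - 9022 = -1923 - 9022 = -10945)
√(G + (1/((-121 + 17081)*C) - 23992/m)) = √(-6760 + (1/((-121 + 17081)*22422) - 23992/(-10945))) = √(-6760 + ((1/22422)/16960 - 23992*(-1/10945))) = √(-6760 + ((1/16960)*(1/22422) + 23992/10945)) = √(-6760 + (1/380277120 + 23992/10945)) = √(-6760 + 1824721734797/832426615680) = √(-5625379200262003/832426615680) = I*√73167427649855689477937610/104053326960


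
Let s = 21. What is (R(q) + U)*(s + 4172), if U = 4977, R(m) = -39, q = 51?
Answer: 20705034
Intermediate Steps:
(R(q) + U)*(s + 4172) = (-39 + 4977)*(21 + 4172) = 4938*4193 = 20705034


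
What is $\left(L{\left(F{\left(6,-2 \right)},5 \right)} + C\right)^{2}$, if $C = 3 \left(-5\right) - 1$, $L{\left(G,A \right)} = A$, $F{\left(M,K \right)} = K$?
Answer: $121$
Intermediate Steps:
$C = -16$ ($C = -15 - 1 = -16$)
$\left(L{\left(F{\left(6,-2 \right)},5 \right)} + C\right)^{2} = \left(5 - 16\right)^{2} = \left(-11\right)^{2} = 121$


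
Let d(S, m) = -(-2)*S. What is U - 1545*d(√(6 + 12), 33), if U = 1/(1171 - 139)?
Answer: 1/1032 - 9270*√2 ≈ -13110.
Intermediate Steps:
U = 1/1032 ≈ 0.00096899
d(S, m) = 2*S
U - 1545*d(√(6 + 12), 33) = 1/1032 - 3090*√(6 + 12) = 1/1032 - 3090*√18 = 1/1032 - 3090*3*√2 = 1/1032 - 9270*√2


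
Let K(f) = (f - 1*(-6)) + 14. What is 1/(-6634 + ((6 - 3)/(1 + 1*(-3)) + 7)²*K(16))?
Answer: -1/5545 ≈ -0.00018034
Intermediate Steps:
K(f) = 20 + f (K(f) = (f + 6) + 14 = (6 + f) + 14 = 20 + f)
1/(-6634 + ((6 - 3)/(1 + 1*(-3)) + 7)²*K(16)) = 1/(-6634 + ((6 - 3)/(1 + 1*(-3)) + 7)²*(20 + 16)) = 1/(-6634 + (3/(1 - 3) + 7)²*36) = 1/(-6634 + (3/(-2) + 7)²*36) = 1/(-6634 + (3*(-½) + 7)²*36) = 1/(-6634 + (-3/2 + 7)²*36) = 1/(-6634 + (11/2)²*36) = 1/(-6634 + (121/4)*36) = 1/(-6634 + 1089) = 1/(-5545) = -1/5545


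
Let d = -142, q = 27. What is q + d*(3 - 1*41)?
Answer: 5423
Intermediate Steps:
q + d*(3 - 1*41) = 27 - 142*(3 - 1*41) = 27 - 142*(3 - 41) = 27 - 142*(-38) = 27 + 5396 = 5423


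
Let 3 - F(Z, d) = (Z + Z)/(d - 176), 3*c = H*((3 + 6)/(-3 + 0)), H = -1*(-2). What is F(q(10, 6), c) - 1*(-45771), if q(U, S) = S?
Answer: 4073892/89 ≈ 45774.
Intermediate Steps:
H = 2
c = -2 (c = (2*((3 + 6)/(-3 + 0)))/3 = (2*(9/(-3)))/3 = (2*(9*(-1/3)))/3 = (2*(-3))/3 = (1/3)*(-6) = -2)
F(Z, d) = 3 - 2*Z/(-176 + d) (F(Z, d) = 3 - (Z + Z)/(d - 176) = 3 - 2*Z/(-176 + d))
F(q(10, 6), c) - 1*(-45771) = (-528 - 2*6 + 3*(-2))/(-176 - 2) - 1*(-45771) = (-528 - 12 - 6)/(-178) + 45771 = -1/178*(-546) + 45771 = 273/89 + 45771 = 4073892/89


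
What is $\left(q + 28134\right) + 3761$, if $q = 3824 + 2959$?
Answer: $38678$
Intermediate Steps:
$q = 6783$
$\left(q + 28134\right) + 3761 = \left(6783 + 28134\right) + 3761 = 34917 + 3761 = 38678$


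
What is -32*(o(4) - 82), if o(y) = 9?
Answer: 2336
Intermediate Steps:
-32*(o(4) - 82) = -32*(9 - 82) = -32*(-73) = 2336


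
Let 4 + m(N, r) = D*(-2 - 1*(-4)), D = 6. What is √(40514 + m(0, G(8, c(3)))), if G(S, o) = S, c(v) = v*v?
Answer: √40522 ≈ 201.30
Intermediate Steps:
c(v) = v²
m(N, r) = 8 (m(N, r) = -4 + 6*(-2 - 1*(-4)) = -4 + 6*(-2 + 4) = -4 + 6*2 = -4 + 12 = 8)
√(40514 + m(0, G(8, c(3)))) = √(40514 + 8) = √40522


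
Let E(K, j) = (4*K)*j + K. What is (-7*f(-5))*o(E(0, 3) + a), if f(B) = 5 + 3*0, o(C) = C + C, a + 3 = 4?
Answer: -70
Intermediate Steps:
a = 1 (a = -3 + 4 = 1)
E(K, j) = K + 4*K*j (E(K, j) = 4*K*j + K = K + 4*K*j)
o(C) = 2*C
f(B) = 5 (f(B) = 5 + 0 = 5)
(-7*f(-5))*o(E(0, 3) + a) = (-7*5)*(2*(0*(1 + 4*3) + 1)) = -70*(0*(1 + 12) + 1) = -70*(0*13 + 1) = -70*(0 + 1) = -70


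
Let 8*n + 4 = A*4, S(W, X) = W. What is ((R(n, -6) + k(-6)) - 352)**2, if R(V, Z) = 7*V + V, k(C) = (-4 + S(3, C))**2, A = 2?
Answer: 120409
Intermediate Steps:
n = 1/2 (n = -1/2 + (2*4)/8 = -1/2 + (1/8)*8 = -1/2 + 1 = 1/2 ≈ 0.50000)
k(C) = 1 (k(C) = (-4 + 3)**2 = (-1)**2 = 1)
R(V, Z) = 8*V
((R(n, -6) + k(-6)) - 352)**2 = ((8*(1/2) + 1) - 352)**2 = ((4 + 1) - 352)**2 = (5 - 352)**2 = (-347)**2 = 120409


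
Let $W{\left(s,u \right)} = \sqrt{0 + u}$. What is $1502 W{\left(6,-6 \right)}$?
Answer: $1502 i \sqrt{6} \approx 3679.1 i$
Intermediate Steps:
$W{\left(s,u \right)} = \sqrt{u}$
$1502 W{\left(6,-6 \right)} = 1502 \sqrt{-6} = 1502 i \sqrt{6}$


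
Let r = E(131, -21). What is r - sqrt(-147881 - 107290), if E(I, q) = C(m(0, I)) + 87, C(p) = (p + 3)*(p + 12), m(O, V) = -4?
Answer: 79 - I*sqrt(255171) ≈ 79.0 - 505.14*I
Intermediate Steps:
C(p) = (3 + p)*(12 + p)
E(I, q) = 79 (E(I, q) = (36 + (-4)**2 + 15*(-4)) + 87 = (36 + 16 - 60) + 87 = -8 + 87 = 79)
r = 79
r - sqrt(-147881 - 107290) = 79 - sqrt(-147881 - 107290) = 79 - sqrt(-255171) = 79 - I*sqrt(255171)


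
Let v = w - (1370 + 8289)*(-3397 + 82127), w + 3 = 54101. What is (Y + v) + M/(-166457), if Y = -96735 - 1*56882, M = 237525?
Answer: -126599302544698/166457 ≈ -7.6055e+8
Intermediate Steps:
w = 54098 (w = -3 + 54101 = 54098)
Y = -153617 (Y = -96735 - 56882 = -153617)
v = -760398972 (v = 54098 - (1370 + 8289)*(-3397 + 82127) = 54098 - 9659*78730 = 54098 - 1*760453070 = 54098 - 760453070 = -760398972)
(Y + v) + M/(-166457) = (-153617 - 760398972) + 237525/(-166457) = -760552589 + 237525*(-1/166457) = -760552589 - 237525/166457 = -126599302544698/166457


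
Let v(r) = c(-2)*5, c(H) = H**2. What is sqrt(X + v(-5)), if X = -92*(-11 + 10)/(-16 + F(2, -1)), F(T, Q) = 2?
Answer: sqrt(658)/7 ≈ 3.6645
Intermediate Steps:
v(r) = 20 (v(r) = (-2)**2*5 = 4*5 = 20)
X = -46/7 (X = -92*(-11 + 10)/(-16 + 2) = -(-92)/(-14) = -(-92)*(-1)/14 = -92*1/14 = -46/7 ≈ -6.5714)
sqrt(X + v(-5)) = sqrt(-46/7 + 20) = sqrt(94/7) = sqrt(658)/7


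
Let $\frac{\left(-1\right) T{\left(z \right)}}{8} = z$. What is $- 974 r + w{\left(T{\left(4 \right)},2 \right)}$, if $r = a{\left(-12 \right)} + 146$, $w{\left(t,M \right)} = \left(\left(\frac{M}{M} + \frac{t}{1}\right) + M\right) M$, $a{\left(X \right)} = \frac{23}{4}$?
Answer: $- \frac{295725}{2} \approx -1.4786 \cdot 10^{5}$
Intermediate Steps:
$T{\left(z \right)} = - 8 z$
$a{\left(X \right)} = \frac{23}{4}$ ($a{\left(X \right)} = 23 \cdot \frac{1}{4} = \frac{23}{4}$)
$w{\left(t,M \right)} = M \left(1 + M + t\right)$ ($w{\left(t,M \right)} = \left(\left(1 + t 1\right) + M\right) M = \left(\left(1 + t\right) + M\right) M = \left(1 + M + t\right) M = M \left(1 + M + t\right)$)
$r = \frac{607}{4}$ ($r = \frac{23}{4} + 146 = \frac{607}{4} \approx 151.75$)
$- 974 r + w{\left(T{\left(4 \right)},2 \right)} = \left(-974\right) \frac{607}{4} + 2 \left(1 + 2 - 32\right) = - \frac{295609}{2} + 2 \left(1 + 2 - 32\right) = - \frac{295609}{2} + 2 \left(-29\right) = - \frac{295609}{2} - 58 = - \frac{295725}{2}$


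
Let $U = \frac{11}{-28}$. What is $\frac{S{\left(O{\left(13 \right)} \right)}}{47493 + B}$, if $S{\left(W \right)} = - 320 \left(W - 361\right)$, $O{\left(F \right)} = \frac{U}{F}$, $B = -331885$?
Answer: $- \frac{1314150}{3234959} \approx -0.40623$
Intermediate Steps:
$U = - \frac{11}{28}$ ($U = 11 \left(- \frac{1}{28}\right) = - \frac{11}{28} \approx -0.39286$)
$O{\left(F \right)} = - \frac{11}{28 F}$
$S{\left(W \right)} = 115520 - 320 W$ ($S{\left(W \right)} = - 320 \left(W - 361\right) = - 320 \left(-361 + W\right) = 115520 - 320 W$)
$\frac{S{\left(O{\left(13 \right)} \right)}}{47493 + B} = \frac{115520 - 320 \left(- \frac{11}{28 \cdot 13}\right)}{47493 - 331885} = \frac{115520 - 320 \left(\left(- \frac{11}{28}\right) \frac{1}{13}\right)}{-284392} = \left(115520 - - \frac{880}{91}\right) \left(- \frac{1}{284392}\right) = \left(115520 + \frac{880}{91}\right) \left(- \frac{1}{284392}\right) = \frac{10513200}{91} \left(- \frac{1}{284392}\right) = - \frac{1314150}{3234959}$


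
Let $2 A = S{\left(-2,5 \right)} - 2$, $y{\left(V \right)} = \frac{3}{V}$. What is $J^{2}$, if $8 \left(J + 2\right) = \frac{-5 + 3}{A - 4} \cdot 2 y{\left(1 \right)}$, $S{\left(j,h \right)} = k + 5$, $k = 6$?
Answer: $25$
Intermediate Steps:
$S{\left(j,h \right)} = 11$ ($S{\left(j,h \right)} = 6 + 5 = 11$)
$A = \frac{9}{2}$ ($A = \frac{11 - 2}{2} = \frac{1}{2} \cdot 9 = \frac{9}{2} \approx 4.5$)
$J = -5$ ($J = -2 + \frac{\frac{-5 + 3}{\frac{9}{2} - 4} \cdot 2 \cdot \frac{3}{1}}{8} = -2 + \frac{- 2 \frac{1}{\frac{1}{2}} \cdot 2 \cdot 3 \cdot 1}{8} = -2 + \frac{\left(-2\right) 2 \cdot 2 \cdot 3}{8} = -2 + \frac{\left(-4\right) 2 \cdot 3}{8} = -2 + \frac{\left(-8\right) 3}{8} = -2 + \frac{1}{8} \left(-24\right) = -2 - 3 = -5$)
$J^{2} = \left(-5\right)^{2} = 25$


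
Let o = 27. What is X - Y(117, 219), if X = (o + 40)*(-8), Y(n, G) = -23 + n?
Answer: -630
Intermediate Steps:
X = -536 (X = (27 + 40)*(-8) = 67*(-8) = -536)
X - Y(117, 219) = -536 - (-23 + 117) = -536 - 1*94 = -536 - 94 = -630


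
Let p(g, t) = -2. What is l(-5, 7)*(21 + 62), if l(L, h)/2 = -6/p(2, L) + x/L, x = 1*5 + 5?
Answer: 166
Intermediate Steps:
x = 10 (x = 5 + 5 = 10)
l(L, h) = 6 + 20/L (l(L, h) = 2*(-6/(-2) + 10/L) = 2*(-6*(-½) + 10/L) = 2*(3 + 10/L) = 6 + 20/L)
l(-5, 7)*(21 + 62) = (6 + 20/(-5))*(21 + 62) = (6 + 20*(-⅕))*83 = (6 - 4)*83 = 2*83 = 166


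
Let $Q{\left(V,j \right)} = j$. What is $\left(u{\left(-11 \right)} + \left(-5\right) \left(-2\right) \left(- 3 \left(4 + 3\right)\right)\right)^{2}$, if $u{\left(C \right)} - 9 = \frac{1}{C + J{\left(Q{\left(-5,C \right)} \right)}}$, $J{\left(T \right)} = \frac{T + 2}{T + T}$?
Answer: $\frac{2195391025}{54289} \approx 40439.0$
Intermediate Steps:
$J{\left(T \right)} = \frac{2 + T}{2 T}$
$u{\left(C \right)} = 9 + \frac{1}{C + \frac{2 + C}{2 C}}$
$\left(u{\left(-11 \right)} + \left(-5\right) \left(-2\right) \left(- 3 \left(4 + 3\right)\right)\right)^{2} = \left(\frac{18 + 11 \left(-11\right) + 18 \left(-11\right)^{2}}{2 - 11 + 2 \left(-11\right)^{2}} + \left(-5\right) \left(-2\right) \left(- 3 \left(4 + 3\right)\right)\right)^{2} = \left(\frac{18 - 121 + 18 \cdot 121}{2 - 11 + 2 \cdot 121} + 10 \left(\left(-3\right) 7\right)\right)^{2} = \left(\frac{18 - 121 + 2178}{2 - 11 + 242} + 10 \left(-21\right)\right)^{2} = \left(\frac{1}{233} \cdot 2075 - 210\right)^{2} = \left(\frac{2075}{233} - 210\right)^{2} = \left(- \frac{46855}{233}\right)^{2} = \frac{2195391025}{54289}$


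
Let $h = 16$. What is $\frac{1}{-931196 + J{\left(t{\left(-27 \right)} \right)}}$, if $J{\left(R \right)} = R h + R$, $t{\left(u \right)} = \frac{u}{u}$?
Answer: $- \frac{1}{931179} \approx -1.0739 \cdot 10^{-6}$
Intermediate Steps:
$t{\left(u \right)} = 1$
$J{\left(R \right)} = 17 R$ ($J{\left(R \right)} = R 16 + R = 16 R + R = 17 R$)
$\frac{1}{-931196 + J{\left(t{\left(-27 \right)} \right)}} = \frac{1}{-931196 + 17 \cdot 1} = \frac{1}{-931196 + 17} = \frac{1}{-931179} = - \frac{1}{931179}$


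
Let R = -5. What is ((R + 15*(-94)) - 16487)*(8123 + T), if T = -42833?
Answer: 621378420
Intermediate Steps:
((R + 15*(-94)) - 16487)*(8123 + T) = ((-5 + 15*(-94)) - 16487)*(8123 - 42833) = ((-5 - 1410) - 16487)*(-34710) = (-1415 - 16487)*(-34710) = -17902*(-34710) = 621378420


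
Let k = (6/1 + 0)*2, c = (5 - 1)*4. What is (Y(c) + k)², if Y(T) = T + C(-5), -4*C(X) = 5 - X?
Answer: 2601/4 ≈ 650.25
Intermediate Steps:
c = 16 (c = 4*4 = 16)
k = 12 (k = (6*1 + 0)*2 = (6 + 0)*2 = 6*2 = 12)
C(X) = -5/4 + X/4 (C(X) = -(5 - X)/4 = -5/4 + X/4)
Y(T) = -5/2 + T (Y(T) = T + (-5/4 + (¼)*(-5)) = T + (-5/4 - 5/4) = T - 5/2 = -5/2 + T)
(Y(c) + k)² = ((-5/2 + 16) + 12)² = (27/2 + 12)² = (51/2)² = 2601/4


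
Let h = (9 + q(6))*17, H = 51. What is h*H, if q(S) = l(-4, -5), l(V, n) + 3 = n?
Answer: 867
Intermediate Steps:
l(V, n) = -3 + n
q(S) = -8 (q(S) = -3 - 5 = -8)
h = 17 (h = (9 - 8)*17 = 1*17 = 17)
h*H = 17*51 = 867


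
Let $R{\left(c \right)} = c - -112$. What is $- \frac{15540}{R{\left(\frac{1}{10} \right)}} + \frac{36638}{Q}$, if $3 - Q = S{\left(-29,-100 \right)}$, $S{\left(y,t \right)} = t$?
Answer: $\frac{25064998}{115463} \approx 217.08$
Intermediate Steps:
$Q = 103$ ($Q = 3 - -100 = 3 + 100 = 103$)
$R{\left(c \right)} = 112 + c$ ($R{\left(c \right)} = c + 112 = 112 + c$)
$- \frac{15540}{R{\left(\frac{1}{10} \right)}} + \frac{36638}{Q} = - \frac{15540}{112 + \frac{1}{10}} + \frac{36638}{103} = - \frac{15540}{112 + \frac{1}{10}} + 36638 \cdot \frac{1}{103} = - \frac{15540}{\frac{1121}{10}} + \frac{36638}{103} = \left(-15540\right) \frac{10}{1121} + \frac{36638}{103} = - \frac{155400}{1121} + \frac{36638}{103} = \frac{25064998}{115463}$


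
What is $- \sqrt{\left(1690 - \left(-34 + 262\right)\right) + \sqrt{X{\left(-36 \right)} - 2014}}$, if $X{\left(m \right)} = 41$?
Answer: $- \sqrt{1462 + i \sqrt{1973}} \approx -38.241 - 0.58078 i$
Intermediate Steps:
$- \sqrt{\left(1690 - \left(-34 + 262\right)\right) + \sqrt{X{\left(-36 \right)} - 2014}} = - \sqrt{\left(1690 - \left(-34 + 262\right)\right) + \sqrt{41 - 2014}} = - \sqrt{\left(1690 - 228\right) + \sqrt{-1973}} = - \sqrt{\left(1690 - 228\right) + i \sqrt{1973}} = - \sqrt{1462 + i \sqrt{1973}}$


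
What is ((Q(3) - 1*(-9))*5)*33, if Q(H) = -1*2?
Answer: 1155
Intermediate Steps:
Q(H) = -2
((Q(3) - 1*(-9))*5)*33 = ((-2 - 1*(-9))*5)*33 = ((-2 + 9)*5)*33 = (7*5)*33 = 35*33 = 1155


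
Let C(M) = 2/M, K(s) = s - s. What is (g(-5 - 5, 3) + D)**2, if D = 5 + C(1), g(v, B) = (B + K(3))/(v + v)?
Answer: 18769/400 ≈ 46.922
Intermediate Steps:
K(s) = 0
g(v, B) = B/(2*v) (g(v, B) = (B + 0)/(v + v) = B/((2*v)) = B*(1/(2*v)) = B/(2*v))
D = 7 (D = 5 + 2/1 = 5 + 2*1 = 5 + 2 = 7)
(g(-5 - 5, 3) + D)**2 = ((1/2)*3/(-5 - 5) + 7)**2 = ((1/2)*3/(-10) + 7)**2 = ((1/2)*3*(-1/10) + 7)**2 = (-3/20 + 7)**2 = (137/20)**2 = 18769/400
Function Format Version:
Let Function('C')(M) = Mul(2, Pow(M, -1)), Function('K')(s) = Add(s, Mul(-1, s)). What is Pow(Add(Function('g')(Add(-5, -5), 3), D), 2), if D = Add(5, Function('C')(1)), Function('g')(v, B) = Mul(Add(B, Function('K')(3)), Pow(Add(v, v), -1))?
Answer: Rational(18769, 400) ≈ 46.922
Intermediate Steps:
Function('K')(s) = 0
Function('g')(v, B) = Mul(Rational(1, 2), B, Pow(v, -1)) (Function('g')(v, B) = Mul(Add(B, 0), Pow(Add(v, v), -1)) = Mul(B, Pow(Mul(2, v), -1)) = Mul(B, Mul(Rational(1, 2), Pow(v, -1))) = Mul(Rational(1, 2), B, Pow(v, -1)))
D = 7 (D = Add(5, Mul(2, Pow(1, -1))) = Add(5, Mul(2, 1)) = Add(5, 2) = 7)
Pow(Add(Function('g')(Add(-5, -5), 3), D), 2) = Pow(Add(Mul(Rational(1, 2), 3, Pow(Add(-5, -5), -1)), 7), 2) = Pow(Add(Mul(Rational(1, 2), 3, Pow(-10, -1)), 7), 2) = Pow(Add(Mul(Rational(1, 2), 3, Rational(-1, 10)), 7), 2) = Pow(Add(Rational(-3, 20), 7), 2) = Pow(Rational(137, 20), 2) = Rational(18769, 400)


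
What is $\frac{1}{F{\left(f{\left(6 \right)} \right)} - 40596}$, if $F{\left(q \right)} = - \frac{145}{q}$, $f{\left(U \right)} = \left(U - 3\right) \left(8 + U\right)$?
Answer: $- \frac{42}{1705177} \approx -2.4631 \cdot 10^{-5}$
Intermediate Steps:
$f{\left(U \right)} = \left(-3 + U\right) \left(8 + U\right)$
$\frac{1}{F{\left(f{\left(6 \right)} \right)} - 40596} = \frac{1}{- \frac{145}{-24 + 6^{2} + 5 \cdot 6} - 40596} = \frac{1}{- \frac{145}{-24 + 36 + 30} - 40596} = \frac{1}{- \frac{145}{42} - 40596} = \frac{1}{- \frac{1705177}{42}} = - \frac{42}{1705177}$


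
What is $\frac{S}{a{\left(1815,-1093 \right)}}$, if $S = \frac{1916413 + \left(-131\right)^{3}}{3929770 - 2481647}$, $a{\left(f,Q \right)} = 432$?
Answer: $- \frac{433}{816696} \approx -0.00053019$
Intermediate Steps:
$S = - \frac{866}{3781}$ ($S = \frac{1916413 - 2248091}{1448123} = \left(-331678\right) \frac{1}{1448123} = - \frac{866}{3781} \approx -0.22904$)
$\frac{S}{a{\left(1815,-1093 \right)}} = - \frac{866}{3781 \cdot 432} = \left(- \frac{866}{3781}\right) \frac{1}{432} = - \frac{433}{816696}$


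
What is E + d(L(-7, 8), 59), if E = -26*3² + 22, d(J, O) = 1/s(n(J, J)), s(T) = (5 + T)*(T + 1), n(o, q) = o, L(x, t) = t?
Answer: -24803/117 ≈ -211.99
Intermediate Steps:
s(T) = (1 + T)*(5 + T) (s(T) = (5 + T)*(1 + T) = (1 + T)*(5 + T))
d(J, O) = 1/(5 + J² + 6*J)
E = -212 (E = -26*9 + 22 = -234 + 22 = -212)
E + d(L(-7, 8), 59) = -212 + 1/(5 + 8² + 6*8) = -212 + 1/(5 + 64 + 48) = -212 + 1/117 = -24803/117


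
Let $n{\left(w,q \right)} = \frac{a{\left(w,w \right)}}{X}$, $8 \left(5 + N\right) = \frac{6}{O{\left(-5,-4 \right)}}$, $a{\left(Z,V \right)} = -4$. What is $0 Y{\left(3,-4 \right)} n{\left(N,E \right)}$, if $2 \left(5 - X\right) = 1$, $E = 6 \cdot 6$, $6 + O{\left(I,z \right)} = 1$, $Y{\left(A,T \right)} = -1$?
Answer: $0$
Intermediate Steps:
$O{\left(I,z \right)} = -5$ ($O{\left(I,z \right)} = -6 + 1 = -5$)
$E = 36$
$N = - \frac{103}{20}$ ($N = -5 + \frac{6 \frac{1}{-5}}{8} = -5 + \frac{6 \left(- \frac{1}{5}\right)}{8} = -5 + \frac{1}{8} \left(- \frac{6}{5}\right) = -5 - \frac{3}{20} = - \frac{103}{20} \approx -5.15$)
$X = \frac{9}{2}$ ($X = 5 - \frac{1}{2} = \frac{9}{2} \approx 4.5$)
$n{\left(w,q \right)} = - \frac{8}{9}$ ($n{\left(w,q \right)} = - \frac{4}{\frac{9}{2}} = \left(-4\right) \frac{2}{9} = - \frac{8}{9}$)
$0 Y{\left(3,-4 \right)} n{\left(N,E \right)} = 0 \left(-1\right) \left(- \frac{8}{9}\right) = 0 \left(- \frac{8}{9}\right) = 0$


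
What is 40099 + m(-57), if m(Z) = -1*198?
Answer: 39901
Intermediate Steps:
m(Z) = -198
40099 + m(-57) = 40099 - 198 = 39901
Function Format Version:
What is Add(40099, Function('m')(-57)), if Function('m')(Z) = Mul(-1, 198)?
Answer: 39901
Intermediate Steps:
Function('m')(Z) = -198
Add(40099, Function('m')(-57)) = Add(40099, -198) = 39901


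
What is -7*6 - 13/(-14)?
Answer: -575/14 ≈ -41.071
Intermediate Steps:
-7*6 - 13/(-14) = -42 - 13*(-1/14) = -42 + 13/14 = -575/14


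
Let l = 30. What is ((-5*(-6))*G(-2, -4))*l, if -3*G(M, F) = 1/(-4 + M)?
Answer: 50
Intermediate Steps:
G(M, F) = -1/(3*(-4 + M))
((-5*(-6))*G(-2, -4))*l = ((-5*(-6))*(-1/(-12 + 3*(-2))))*30 = (30*(-1/(-12 - 6)))*30 = (30*(-1/(-18)))*30 = (30*(-1*(-1/18)))*30 = (30*(1/18))*30 = (5/3)*30 = 50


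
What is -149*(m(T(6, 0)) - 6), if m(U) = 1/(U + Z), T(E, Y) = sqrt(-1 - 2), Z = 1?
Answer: 149*(-5*I + 6*sqrt(3))/(sqrt(3) - I) ≈ 856.75 + 64.519*I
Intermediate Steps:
T(E, Y) = I*sqrt(3) (T(E, Y) = sqrt(-3) = I*sqrt(3))
m(U) = 1/(1 + U) (m(U) = 1/(U + 1) = 1/(1 + U))
-149*(m(T(6, 0)) - 6) = -149*(1/(1 + I*sqrt(3)) - 6) = -149*(-6 + 1/(1 + I*sqrt(3))) = 894 - 149/(1 + I*sqrt(3))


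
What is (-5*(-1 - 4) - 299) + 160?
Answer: -114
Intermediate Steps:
(-5*(-1 - 4) - 299) + 160 = (-5*(-5) - 299) + 160 = (25 - 299) + 160 = -274 + 160 = -114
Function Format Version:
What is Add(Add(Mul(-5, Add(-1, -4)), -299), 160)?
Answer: -114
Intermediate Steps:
Add(Add(Mul(-5, Add(-1, -4)), -299), 160) = Add(Add(Mul(-5, -5), -299), 160) = Add(Add(25, -299), 160) = Add(-274, 160) = -114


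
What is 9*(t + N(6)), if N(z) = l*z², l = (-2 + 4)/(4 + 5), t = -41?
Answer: -297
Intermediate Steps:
l = 2/9 ≈ 0.22222
N(z) = 2*z²/9
9*(t + N(6)) = 9*(-41 + (2/9)*6²) = 9*(-41 + (2/9)*36) = 9*(-41 + 8) = 9*(-33) = -297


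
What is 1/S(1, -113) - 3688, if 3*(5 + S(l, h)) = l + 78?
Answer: -236029/64 ≈ -3688.0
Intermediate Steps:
S(l, h) = 21 + l/3 (S(l, h) = -5 + (l + 78)/3 = -5 + (78 + l)/3 = -5 + (26 + l/3) = 21 + l/3)
1/S(1, -113) - 3688 = 1/(21 + (⅓)*1) - 3688 = 1/(21 + ⅓) - 3688 = 1/(64/3) - 3688 = 3/64 - 3688 = -236029/64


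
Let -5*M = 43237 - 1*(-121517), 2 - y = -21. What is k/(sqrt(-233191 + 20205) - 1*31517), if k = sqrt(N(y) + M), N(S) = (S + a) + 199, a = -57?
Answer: sqrt(819645)/(5*(sqrt(212986) + 31517*I)) ≈ 8.4108e-5 - 0.0057439*I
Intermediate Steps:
y = 23 (y = 2 - 1*(-21) = 2 + 21 = 23)
N(S) = 142 + S (N(S) = (S - 57) + 199 = (-57 + S) + 199 = 142 + S)
M = -164754/5 (M = -(43237 - 1*(-121517))/5 = -(43237 + 121517)/5 = -1/5*164754 = -164754/5 ≈ -32951.)
k = I*sqrt(819645)/5 (k = sqrt((142 + 23) - 164754/5) = sqrt(165 - 164754/5) = sqrt(-163929/5) = I*sqrt(819645)/5 ≈ 181.07*I)
k/(sqrt(-233191 + 20205) - 1*31517) = (I*sqrt(819645)/5)/(sqrt(-233191 + 20205) - 1*31517) = (I*sqrt(819645)/5)/(sqrt(-212986) - 31517) = (I*sqrt(819645)/5)/(I*sqrt(212986) - 31517) = (I*sqrt(819645)/5)/(-31517 + I*sqrt(212986)) = I*sqrt(819645)/(5*(-31517 + I*sqrt(212986)))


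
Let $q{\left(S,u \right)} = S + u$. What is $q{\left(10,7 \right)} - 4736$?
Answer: $-4719$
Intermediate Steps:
$q{\left(10,7 \right)} - 4736 = \left(10 + 7\right) - 4736 = 17 - 4736 = -4719$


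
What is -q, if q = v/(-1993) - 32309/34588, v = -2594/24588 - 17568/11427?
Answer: 1506335017840073/1614012652066932 ≈ 0.93329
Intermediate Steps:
v = -76933937/46827846 (v = -2594*1/24588 - 17568*1/11427 = -1297/12294 - 5856/3809 = -76933937/46827846 ≈ -1.6429)
q = -1506335017840073/1614012652066932 (q = -76933937/46827846/(-1993) - 32309/34588 = -76933937/46827846*(-1/1993) - 32309*1/34588 = 76933937/93327897078 - 32309/34588 = -1506335017840073/1614012652066932 ≈ -0.93329)
-q = -1*(-1506335017840073/1614012652066932) = 1506335017840073/1614012652066932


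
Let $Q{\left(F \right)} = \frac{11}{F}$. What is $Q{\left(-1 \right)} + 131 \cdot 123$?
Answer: $16102$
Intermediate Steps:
$Q{\left(-1 \right)} + 131 \cdot 123 = \frac{11}{-1} + 131 \cdot 123 = 11 \left(-1\right) + 16113 = -11 + 16113 = 16102$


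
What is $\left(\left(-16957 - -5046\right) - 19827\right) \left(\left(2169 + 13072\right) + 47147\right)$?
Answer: $-1980070344$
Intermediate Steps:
$\left(\left(-16957 - -5046\right) - 19827\right) \left(\left(2169 + 13072\right) + 47147\right) = \left(\left(-16957 + 5046\right) - 19827\right) \left(15241 + 47147\right) = \left(-11911 - 19827\right) 62388 = \left(-31738\right) 62388 = -1980070344$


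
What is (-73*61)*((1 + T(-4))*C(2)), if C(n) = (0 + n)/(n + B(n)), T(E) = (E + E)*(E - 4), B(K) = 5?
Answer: -578890/7 ≈ -82699.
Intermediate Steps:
T(E) = 2*E*(-4 + E) (T(E) = (2*E)*(-4 + E) = 2*E*(-4 + E))
C(n) = n/(5 + n) (C(n) = (0 + n)/(n + 5) = n/(5 + n))
(-73*61)*((1 + T(-4))*C(2)) = (-73*61)*((1 + 2*(-4)*(-4 - 4))*(2/(5 + 2))) = -4453*(1 + 2*(-4)*(-8))*2/7 = -4453*(1 + 64)*2*(⅐) = -289445*2/7 = -4453*130/7 = -578890/7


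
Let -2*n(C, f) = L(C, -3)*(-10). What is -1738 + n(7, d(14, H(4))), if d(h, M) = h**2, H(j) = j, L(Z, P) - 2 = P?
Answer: -1743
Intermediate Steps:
L(Z, P) = 2 + P
n(C, f) = -5 (n(C, f) = -(2 - 3)*(-10)/2 = -(-1)*(-10)/2 = -1/2*10 = -5)
-1738 + n(7, d(14, H(4))) = -1738 - 5 = -1743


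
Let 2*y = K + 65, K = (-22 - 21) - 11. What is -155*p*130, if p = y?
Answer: -110825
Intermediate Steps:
K = -54 (K = -43 - 11 = -54)
y = 11/2 (y = (-54 + 65)/2 = (½)*11 = 11/2 ≈ 5.5000)
p = 11/2 ≈ 5.5000
-155*p*130 = -155*11/2*130 = -1705/2*130 = -110825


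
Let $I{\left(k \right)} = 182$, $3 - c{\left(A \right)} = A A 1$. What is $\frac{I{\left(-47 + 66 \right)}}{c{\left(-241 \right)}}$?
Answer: $- \frac{91}{29039} \approx -0.0031337$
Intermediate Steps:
$c{\left(A \right)} = 3 - A^{2}$ ($c{\left(A \right)} = 3 - A A 1 = 3 - A^{2} \cdot 1 = 3 - A^{2}$)
$\frac{I{\left(-47 + 66 \right)}}{c{\left(-241 \right)}} = \frac{182}{3 - \left(-241\right)^{2}} = \frac{182}{3 - 58081} = \frac{182}{-58078} = 182 \left(- \frac{1}{58078}\right) = - \frac{91}{29039}$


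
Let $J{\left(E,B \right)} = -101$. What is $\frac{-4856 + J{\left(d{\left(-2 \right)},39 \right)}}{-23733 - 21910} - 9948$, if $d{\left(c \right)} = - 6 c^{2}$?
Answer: $- \frac{454051607}{45643} \approx -9947.9$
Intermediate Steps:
$\frac{-4856 + J{\left(d{\left(-2 \right)},39 \right)}}{-23733 - 21910} - 9948 = \frac{-4856 - 101}{-23733 - 21910} - 9948 = - \frac{4957}{-45643} - 9948 = \left(-4957\right) \left(- \frac{1}{45643}\right) - 9948 = \frac{4957}{45643} - 9948 = - \frac{454051607}{45643}$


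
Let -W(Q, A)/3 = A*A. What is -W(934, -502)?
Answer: 756012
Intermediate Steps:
W(Q, A) = -3*A² (W(Q, A) = -3*A*A = -3*A²)
-W(934, -502) = -(-3)*(-502)² = -(-3)*252004 = -1*(-756012) = 756012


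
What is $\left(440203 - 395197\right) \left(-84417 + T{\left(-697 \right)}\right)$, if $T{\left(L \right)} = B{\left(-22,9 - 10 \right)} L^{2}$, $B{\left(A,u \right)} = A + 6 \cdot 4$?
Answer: $39929368206$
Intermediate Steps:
$B{\left(A,u \right)} = 24 + A$ ($B{\left(A,u \right)} = A + 24 = 24 + A$)
$T{\left(L \right)} = 2 L^{2}$ ($T{\left(L \right)} = \left(24 - 22\right) L^{2} = 2 L^{2}$)
$\left(440203 - 395197\right) \left(-84417 + T{\left(-697 \right)}\right) = \left(440203 - 395197\right) \left(-84417 + 2 \left(-697\right)^{2}\right) = 45006 \left(-84417 + 2 \cdot 485809\right) = 45006 \left(-84417 + 971618\right) = 45006 \cdot 887201 = 39929368206$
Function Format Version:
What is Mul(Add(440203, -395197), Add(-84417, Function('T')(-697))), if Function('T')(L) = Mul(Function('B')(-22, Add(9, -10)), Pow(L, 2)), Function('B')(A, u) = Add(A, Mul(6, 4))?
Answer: 39929368206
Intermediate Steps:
Function('B')(A, u) = Add(24, A) (Function('B')(A, u) = Add(A, 24) = Add(24, A))
Function('T')(L) = Mul(2, Pow(L, 2)) (Function('T')(L) = Mul(Add(24, -22), Pow(L, 2)) = Mul(2, Pow(L, 2)))
Mul(Add(440203, -395197), Add(-84417, Function('T')(-697))) = Mul(Add(440203, -395197), Add(-84417, Mul(2, Pow(-697, 2)))) = Mul(45006, Add(-84417, Mul(2, 485809))) = Mul(45006, Add(-84417, 971618)) = Mul(45006, 887201) = 39929368206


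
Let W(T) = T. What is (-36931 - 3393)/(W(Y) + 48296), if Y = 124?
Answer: -10081/12105 ≈ -0.83280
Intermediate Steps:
(-36931 - 3393)/(W(Y) + 48296) = (-36931 - 3393)/(124 + 48296) = -40324/48420 = -40324*1/48420 = -10081/12105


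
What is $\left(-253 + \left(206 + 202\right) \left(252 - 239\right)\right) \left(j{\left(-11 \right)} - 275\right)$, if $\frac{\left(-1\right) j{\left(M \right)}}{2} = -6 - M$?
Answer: $-1439535$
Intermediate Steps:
$j{\left(M \right)} = 12 + 2 M$ ($j{\left(M \right)} = - 2 \left(-6 - M\right) = 12 + 2 M$)
$\left(-253 + \left(206 + 202\right) \left(252 - 239\right)\right) \left(j{\left(-11 \right)} - 275\right) = \left(-253 + \left(206 + 202\right) \left(252 - 239\right)\right) \left(\left(12 + 2 \left(-11\right)\right) - 275\right) = \left(-253 + 408 \cdot 13\right) \left(\left(12 - 22\right) - 275\right) = \left(-253 + 5304\right) \left(-10 - 275\right) = 5051 \left(-285\right) = -1439535$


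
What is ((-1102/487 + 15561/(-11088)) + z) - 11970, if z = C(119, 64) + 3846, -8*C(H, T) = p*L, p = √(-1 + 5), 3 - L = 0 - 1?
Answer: -696724241/85712 ≈ -8128.7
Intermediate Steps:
L = 4 (L = 3 - (0 - 1) = 3 - 1*(-1) = 3 + 1 = 4)
p = 2 (p = √4 = 2)
C(H, T) = -1 (C(H, T) = -4/4 = -⅛*8 = -1)
z = 3845 (z = -1 + 3846 = 3845)
((-1102/487 + 15561/(-11088)) + z) - 11970 = ((-1102/487 + 15561/(-11088)) + 3845) - 11970 = ((-1102*1/487 + 15561*(-1/11088)) + 3845) - 11970 = ((-1102/487 - 247/176) + 3845) - 11970 = (-314241/85712 + 3845) - 11970 = 329248399/85712 - 11970 = -696724241/85712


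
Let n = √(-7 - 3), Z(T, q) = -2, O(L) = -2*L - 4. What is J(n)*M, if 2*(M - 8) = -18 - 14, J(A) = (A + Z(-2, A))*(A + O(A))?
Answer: -144 + 16*I*√10 ≈ -144.0 + 50.596*I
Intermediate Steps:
O(L) = -4 - 2*L
n = I*√10 (n = √(-10) = I*√10 ≈ 3.1623*I)
J(A) = (-4 - A)*(-2 + A) (J(A) = (A - 2)*(A + (-4 - 2*A)) = (-2 + A)*(-4 - A) = (-4 - A)*(-2 + A))
M = -8 (M = 8 + (-18 - 14)/2 = 8 + (½)*(-32) = 8 - 16 = -8)
J(n)*M = (8 - (I*√10)² - 2*I*√10)*(-8) = (8 - 1*(-10) - 2*I*√10)*(-8) = (8 + 10 - 2*I*√10)*(-8) = (18 - 2*I*√10)*(-8) = -144 + 16*I*√10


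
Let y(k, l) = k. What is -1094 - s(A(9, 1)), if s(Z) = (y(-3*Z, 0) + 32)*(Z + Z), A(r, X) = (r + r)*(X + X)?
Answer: 4378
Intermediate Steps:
A(r, X) = 4*X*r (A(r, X) = (2*r)*(2*X) = 4*X*r)
s(Z) = 2*Z*(32 - 3*Z) (s(Z) = (-3*Z + 32)*(Z + Z) = (32 - 3*Z)*(2*Z) = 2*Z*(32 - 3*Z))
-1094 - s(A(9, 1)) = -1094 - 2*4*1*9*(32 - 12*9) = -1094 - 2*36*(32 - 3*36) = -1094 - 2*36*(32 - 108) = -1094 - 2*36*(-76) = -1094 - 1*(-5472) = -1094 + 5472 = 4378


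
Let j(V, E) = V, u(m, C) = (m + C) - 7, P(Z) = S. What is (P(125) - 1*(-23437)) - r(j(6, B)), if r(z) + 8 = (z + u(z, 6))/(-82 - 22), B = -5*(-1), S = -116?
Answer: 2426227/104 ≈ 23329.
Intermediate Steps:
B = 5
P(Z) = -116
u(m, C) = -7 + C + m (u(m, C) = (C + m) - 7 = -7 + C + m)
r(z) = -831/104 - z/52 (r(z) = -8 + (z + (-7 + 6 + z))/(-82 - 22) = -8 + (z + (-1 + z))/(-104) = -8 + (-1 + 2*z)*(-1/104) = -8 + (1/104 - z/52) = -831/104 - z/52)
(P(125) - 1*(-23437)) - r(j(6, B)) = (-116 - 1*(-23437)) - (-831/104 - 1/52*6) = (-116 + 23437) - (-831/104 - 3/26) = 23321 - 1*(-843/104) = 23321 + 843/104 = 2426227/104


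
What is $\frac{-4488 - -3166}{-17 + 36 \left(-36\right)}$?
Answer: $\frac{1322}{1313} \approx 1.0069$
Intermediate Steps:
$\frac{-4488 - -3166}{-17 + 36 \left(-36\right)} = \frac{-4488 + 3166}{-17 - 1296} = - \frac{1322}{-1313} = \left(-1322\right) \left(- \frac{1}{1313}\right) = \frac{1322}{1313}$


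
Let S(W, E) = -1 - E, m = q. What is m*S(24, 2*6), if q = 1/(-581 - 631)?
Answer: 13/1212 ≈ 0.010726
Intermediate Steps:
q = -1/1212 (q = 1/(-1212) = -1/1212 ≈ -0.00082508)
m = -1/1212 ≈ -0.00082508
m*S(24, 2*6) = -(-1 - 2*6)/1212 = -(-1 - 1*12)/1212 = -(-1 - 12)/1212 = -1/1212*(-13) = 13/1212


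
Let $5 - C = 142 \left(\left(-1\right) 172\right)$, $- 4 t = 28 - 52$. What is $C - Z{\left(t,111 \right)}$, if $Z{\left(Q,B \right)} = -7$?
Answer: $24436$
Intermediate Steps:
$t = 6$ ($t = - \frac{28 - 52}{4} = \left(- \frac{1}{4}\right) \left(-24\right) = 6$)
$C = 24429$ ($C = 5 - 142 \left(\left(-1\right) 172\right) = 5 - 142 \left(-172\right) = 5 - -24424 = 5 + 24424 = 24429$)
$C - Z{\left(t,111 \right)} = 24429 - -7 = 24429 + 7 = 24436$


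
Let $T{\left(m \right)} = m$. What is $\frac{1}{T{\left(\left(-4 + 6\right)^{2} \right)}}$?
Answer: $\frac{1}{4} \approx 0.25$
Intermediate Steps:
$\frac{1}{T{\left(\left(-4 + 6\right)^{2} \right)}} = \frac{1}{\left(-4 + 6\right)^{2}} = \frac{1}{2^{2}} = \frac{1}{4}$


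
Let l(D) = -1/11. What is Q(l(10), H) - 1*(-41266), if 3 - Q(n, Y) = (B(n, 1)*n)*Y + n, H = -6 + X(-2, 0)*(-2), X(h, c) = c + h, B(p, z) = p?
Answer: 4993562/121 ≈ 41269.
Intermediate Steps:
l(D) = -1/11 (l(D) = -1*1/11 = -1/11)
H = -2 (H = -6 + (0 - 2)*(-2) = -6 - 2*(-2) = -6 + 4 = -2)
Q(n, Y) = 3 - n - Y*n² (Q(n, Y) = 3 - ((n*n)*Y + n) = 3 - (n²*Y + n) = 3 - (Y*n² + n) = 3 - (n + Y*n²) = 3 + (-n - Y*n²) = 3 - n - Y*n²)
Q(l(10), H) - 1*(-41266) = (3 - 1*(-1/11) - 1*(-2)*(-1/11)²) - 1*(-41266) = (3 + 1/11 - 1*(-2)*1/121) + 41266 = (3 + 1/11 + 2/121) + 41266 = 376/121 + 41266 = 4993562/121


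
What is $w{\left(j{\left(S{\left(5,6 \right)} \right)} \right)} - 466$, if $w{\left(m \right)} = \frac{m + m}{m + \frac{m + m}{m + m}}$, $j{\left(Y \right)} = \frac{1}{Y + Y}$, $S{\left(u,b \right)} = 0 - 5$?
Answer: $- \frac{4196}{9} \approx -466.22$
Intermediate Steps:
$S{\left(u,b \right)} = -5$
$j{\left(Y \right)} = \frac{1}{2 Y}$
$w{\left(m \right)} = \frac{2 m}{1 + m}$ ($w{\left(m \right)} = \frac{2 m}{m + \frac{2 m}{2 m}} = \frac{2 m}{m + 2 m \frac{1}{2 m}} = \frac{2 m}{m + 1} = \frac{2 m}{1 + m}$)
$w{\left(j{\left(S{\left(5,6 \right)} \right)} \right)} - 466 = \frac{2 \frac{1}{2 \left(-5\right)}}{1 + \frac{1}{2 \left(-5\right)}} - 466 = \frac{2 \cdot \frac{1}{2} \left(- \frac{1}{5}\right)}{1 + \frac{1}{2} \left(- \frac{1}{5}\right)} - 466 = 2 \left(- \frac{1}{10}\right) \frac{1}{1 - \frac{1}{10}} - 466 = 2 \left(- \frac{1}{10}\right) \frac{1}{\frac{9}{10}} - 466 = 2 \left(- \frac{1}{10}\right) \frac{10}{9} - 466 = - \frac{2}{9} - 466 = - \frac{4196}{9}$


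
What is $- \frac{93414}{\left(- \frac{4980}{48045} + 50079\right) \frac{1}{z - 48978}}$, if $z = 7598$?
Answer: $\frac{2476220927592}{32080541} \approx 77188.0$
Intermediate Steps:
$- \frac{93414}{\left(- \frac{4980}{48045} + 50079\right) \frac{1}{z - 48978}} = - \frac{93414}{\left(- \frac{4980}{48045} + 50079\right) \frac{1}{7598 - 48978}} = - \frac{93414}{\left(\left(-4980\right) \frac{1}{48045} + 50079\right) \frac{1}{-41380}} = - \frac{93414}{\left(- \frac{332}{3203} + 50079\right) \left(- \frac{1}{41380}\right)} = - \frac{93414}{\frac{160402705}{3203} \left(- \frac{1}{41380}\right)} = - \frac{93414}{- \frac{32080541}{26508028}} = \left(-93414\right) \left(- \frac{26508028}{32080541}\right) = \frac{2476220927592}{32080541}$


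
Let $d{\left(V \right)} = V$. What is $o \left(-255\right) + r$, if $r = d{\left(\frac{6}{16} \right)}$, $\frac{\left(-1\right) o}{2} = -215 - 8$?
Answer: $- \frac{909837}{8} \approx -1.1373 \cdot 10^{5}$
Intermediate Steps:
$o = 446$ ($o = - 2 \left(-215 - 8\right) = \left(-2\right) \left(-223\right) = 446$)
$r = \frac{3}{8}$ ($r = \frac{6}{16} = 6 \cdot \frac{1}{16} = \frac{3}{8} \approx 0.375$)
$o \left(-255\right) + r = 446 \left(-255\right) + \frac{3}{8} = -113730 + \frac{3}{8} = - \frac{909837}{8}$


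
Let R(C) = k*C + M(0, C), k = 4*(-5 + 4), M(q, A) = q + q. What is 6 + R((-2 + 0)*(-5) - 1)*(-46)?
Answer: 1662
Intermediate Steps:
M(q, A) = 2*q
k = -4 (k = 4*(-1) = -4)
R(C) = -4*C (R(C) = -4*C + 2*0 = -4*C + 0 = -4*C)
6 + R((-2 + 0)*(-5) - 1)*(-46) = 6 - 4*((-2 + 0)*(-5) - 1)*(-46) = 6 - 4*(-2*(-5) - 1)*(-46) = 6 - 4*(10 - 1)*(-46) = 6 - 4*9*(-46) = 6 - 36*(-46) = 6 + 1656 = 1662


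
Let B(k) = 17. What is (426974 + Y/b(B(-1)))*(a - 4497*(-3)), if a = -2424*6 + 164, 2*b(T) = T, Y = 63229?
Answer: -6565279224/17 ≈ -3.8619e+8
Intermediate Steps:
b(T) = T/2
a = -14380 (a = -303*48 + 164 = -14544 + 164 = -14380)
(426974 + Y/b(B(-1)))*(a - 4497*(-3)) = (426974 + 63229/(((½)*17)))*(-14380 - 4497*(-3)) = (426974 + 63229/(17/2))*(-14380 + 13491) = (426974 + 63229*(2/17))*(-889) = (426974 + 126458/17)*(-889) = (7385016/17)*(-889) = -6565279224/17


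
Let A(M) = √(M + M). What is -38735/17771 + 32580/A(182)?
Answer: -38735/17771 + 16290*√91/91 ≈ 1705.5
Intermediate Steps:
A(M) = √2*√M (A(M) = √(2*M) = √2*√M)
-38735/17771 + 32580/A(182) = -38735/17771 + 32580/((√2*√182)) = -38735*1/17771 + 32580/((2*√91)) = -38735/17771 + 32580*(√91/182) = -38735/17771 + 16290*√91/91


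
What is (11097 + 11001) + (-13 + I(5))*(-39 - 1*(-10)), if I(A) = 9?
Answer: 22214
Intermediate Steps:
(11097 + 11001) + (-13 + I(5))*(-39 - 1*(-10)) = (11097 + 11001) + (-13 + 9)*(-39 - 1*(-10)) = 22098 - 4*(-39 + 10) = 22098 - 4*(-29) = 22098 + 116 = 22214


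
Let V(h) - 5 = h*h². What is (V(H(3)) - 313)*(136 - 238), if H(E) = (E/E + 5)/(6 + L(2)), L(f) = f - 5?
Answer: 30600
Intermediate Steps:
L(f) = -5 + f
H(E) = 2 (H(E) = (E/E + 5)/(6 + (-5 + 2)) = (1 + 5)/(6 - 3) = 6/3 = 6*(⅓) = 2)
V(h) = 5 + h³ (V(h) = 5 + h*h² = 5 + h³)
(V(H(3)) - 313)*(136 - 238) = ((5 + 2³) - 313)*(136 - 238) = ((5 + 8) - 313)*(-102) = (13 - 313)*(-102) = -300*(-102) = 30600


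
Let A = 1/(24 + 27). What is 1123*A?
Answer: 1123/51 ≈ 22.020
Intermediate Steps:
A = 1/51 ≈ 0.019608
1123*A = 1123*(1/51) = 1123/51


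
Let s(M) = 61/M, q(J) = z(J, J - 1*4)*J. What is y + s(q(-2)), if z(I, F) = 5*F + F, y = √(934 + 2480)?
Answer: 61/72 + √3414 ≈ 59.277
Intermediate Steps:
y = √3414 ≈ 58.429
z(I, F) = 6*F
q(J) = J*(-24 + 6*J) (q(J) = (6*(J - 1*4))*J = (6*(J - 4))*J = (6*(-4 + J))*J = (-24 + 6*J)*J = J*(-24 + 6*J))
y + s(q(-2)) = √3414 + 61/((6*(-2)*(-4 - 2))) = √3414 + 61/((6*(-2)*(-6))) = √3414 + 61/72 = 61/72 + √3414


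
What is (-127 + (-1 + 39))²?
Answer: 7921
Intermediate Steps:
(-127 + (-1 + 39))² = (-127 + 38)² = (-89)² = 7921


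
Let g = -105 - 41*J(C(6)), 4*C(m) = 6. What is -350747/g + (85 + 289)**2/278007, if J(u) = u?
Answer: 65022273722/30858777 ≈ 2107.1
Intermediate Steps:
C(m) = 3/2 (C(m) = (1/4)*6 = 3/2)
g = -333/2 (g = -105 - 41*3/2 = -105 - 123/2 = -333/2 ≈ -166.50)
-350747/g + (85 + 289)**2/278007 = -350747/(-333/2) + (85 + 289)**2/278007 = -350747*(-2/333) + 374**2*(1/278007) = 701494/333 + 139876*(1/278007) = 701494/333 + 139876/278007 = 65022273722/30858777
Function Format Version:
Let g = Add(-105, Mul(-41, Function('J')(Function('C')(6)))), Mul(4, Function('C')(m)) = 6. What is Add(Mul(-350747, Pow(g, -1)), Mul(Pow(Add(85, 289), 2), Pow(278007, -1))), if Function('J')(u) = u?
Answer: Rational(65022273722, 30858777) ≈ 2107.1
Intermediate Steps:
Function('C')(m) = Rational(3, 2) (Function('C')(m) = Mul(Rational(1, 4), 6) = Rational(3, 2))
g = Rational(-333, 2) (g = Add(-105, Mul(-41, Rational(3, 2))) = Add(-105, Rational(-123, 2)) = Rational(-333, 2) ≈ -166.50)
Add(Mul(-350747, Pow(g, -1)), Mul(Pow(Add(85, 289), 2), Pow(278007, -1))) = Add(Mul(-350747, Pow(Rational(-333, 2), -1)), Mul(Pow(Add(85, 289), 2), Pow(278007, -1))) = Add(Mul(-350747, Rational(-2, 333)), Mul(Pow(374, 2), Rational(1, 278007))) = Add(Rational(701494, 333), Mul(139876, Rational(1, 278007))) = Add(Rational(701494, 333), Rational(139876, 278007)) = Rational(65022273722, 30858777)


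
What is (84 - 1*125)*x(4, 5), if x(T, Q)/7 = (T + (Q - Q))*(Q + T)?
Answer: -10332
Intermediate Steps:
x(T, Q) = 7*T*(Q + T) (x(T, Q) = 7*((T + (Q - Q))*(Q + T)) = 7*((T + 0)*(Q + T)) = 7*(T*(Q + T)) = 7*T*(Q + T))
(84 - 1*125)*x(4, 5) = (84 - 1*125)*(7*4*(5 + 4)) = (84 - 125)*(7*4*9) = -41*252 = -10332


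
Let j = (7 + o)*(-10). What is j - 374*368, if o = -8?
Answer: -137622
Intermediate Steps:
j = 10 (j = (7 - 8)*(-10) = -1*(-10) = 10)
j - 374*368 = 10 - 374*368 = 10 - 137632 = -137622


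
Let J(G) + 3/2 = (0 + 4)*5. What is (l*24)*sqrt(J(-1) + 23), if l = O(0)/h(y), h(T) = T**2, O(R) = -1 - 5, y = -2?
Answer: -18*sqrt(166) ≈ -231.91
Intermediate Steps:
O(R) = -6
J(G) = 37/2 (J(G) = -3/2 + (0 + 4)*5 = -3/2 + 4*5 = -3/2 + 20 = 37/2)
l = -3/2 (l = -6/((-2)**2) = -6/4 = -6*1/4 = -3/2 ≈ -1.5000)
(l*24)*sqrt(J(-1) + 23) = (-3/2*24)*sqrt(37/2 + 23) = -18*sqrt(166)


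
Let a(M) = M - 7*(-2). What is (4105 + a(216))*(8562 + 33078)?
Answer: 180509400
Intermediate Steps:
a(M) = 14 + M (a(M) = M + 14 = 14 + M)
(4105 + a(216))*(8562 + 33078) = (4105 + (14 + 216))*(8562 + 33078) = (4105 + 230)*41640 = 4335*41640 = 180509400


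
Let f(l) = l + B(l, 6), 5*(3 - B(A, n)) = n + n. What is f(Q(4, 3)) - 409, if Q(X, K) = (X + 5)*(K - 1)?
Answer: -1952/5 ≈ -390.40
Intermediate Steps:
Q(X, K) = (-1 + K)*(5 + X) (Q(X, K) = (5 + X)*(-1 + K) = (-1 + K)*(5 + X))
B(A, n) = 3 - 2*n/5 (B(A, n) = 3 - (n + n)/5 = 3 - 2*n/5)
f(l) = 3/5 + l (f(l) = l + (3 - 2/5*6) = l + (3 - 12/5) = l + 3/5 = 3/5 + l)
f(Q(4, 3)) - 409 = (3/5 + (-5 - 1*4 + 5*3 + 3*4)) - 409 = (3/5 + (-5 - 4 + 15 + 12)) - 409 = (3/5 + 18) - 409 = 93/5 - 409 = -1952/5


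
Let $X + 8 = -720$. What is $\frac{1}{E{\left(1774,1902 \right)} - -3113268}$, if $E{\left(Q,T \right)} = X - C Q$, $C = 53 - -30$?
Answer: $\frac{1}{2965298} \approx 3.3723 \cdot 10^{-7}$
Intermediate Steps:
$X = -728$ ($X = -8 - 720 = -728$)
$C = 83$ ($C = 53 + 30 = 83$)
$E{\left(Q,T \right)} = -728 - 83 Q$
$\frac{1}{E{\left(1774,1902 \right)} - -3113268} = \frac{1}{\left(-728 - 147242\right) - -3113268} = \frac{1}{\left(-728 - 147242\right) + \left(-1063279 + 4176547\right)} = \frac{1}{-147970 + 3113268} = \frac{1}{2965298}$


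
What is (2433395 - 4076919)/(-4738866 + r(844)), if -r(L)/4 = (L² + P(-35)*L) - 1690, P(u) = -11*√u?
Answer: 623014751490/2876332599493 + 15258476816*I*√35/14381662997465 ≈ 0.2166 + 0.0062768*I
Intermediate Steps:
r(L) = 6760 - 4*L² + 44*I*L*√35 (r(L) = -4*((L² + (-11*I*√35)*L) - 1690) = -4*((L² - 11*I*L*√35) - 1690) = -4*(-1690 + L² - 11*I*L*√35) = 6760 - 4*L² + 44*I*L*√35)
(2433395 - 4076919)/(-4738866 + r(844)) = (2433395 - 4076919)/(-4738866 + (6760 - 4*844² + 44*I*844*√35)) = -1643524/(-4738866 + (6760 - 4*712336 + 37136*I*√35)) = -1643524/(-4738866 + (6760 - 2849344 + 37136*I*√35)) = -1643524/(-4738866 + (-2842584 + 37136*I*√35)) = -1643524/(-7581450 + 37136*I*√35)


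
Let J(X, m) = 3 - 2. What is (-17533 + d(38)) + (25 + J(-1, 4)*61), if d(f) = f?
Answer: -17409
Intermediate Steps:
J(X, m) = 1
(-17533 + d(38)) + (25 + J(-1, 4)*61) = (-17533 + 38) + (25 + 1*61) = -17495 + (25 + 61) = -17495 + 86 = -17409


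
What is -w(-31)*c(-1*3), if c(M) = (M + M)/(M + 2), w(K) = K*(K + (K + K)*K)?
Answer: 351726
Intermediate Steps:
w(K) = K*(K + 2*K²) (w(K) = K*(K + (2*K)*K) = K*(K + 2*K²))
c(M) = 2*M/(2 + M) (c(M) = (2*M)/(2 + M) = 2*M/(2 + M))
-w(-31)*c(-1*3) = -(-31)²*(1 + 2*(-31))*2*(-1*3)/(2 - 1*3) = -961*(1 - 62)*2*(-3)/(2 - 3) = -961*(-61)*2*(-3)/(-1) = -(-58621)*2*(-3)*(-1) = -(-58621)*6 = -1*(-351726) = 351726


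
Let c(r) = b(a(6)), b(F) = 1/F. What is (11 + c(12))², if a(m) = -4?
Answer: 1849/16 ≈ 115.56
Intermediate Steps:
c(r) = -¼ (c(r) = 1/(-4) = -¼)
(11 + c(12))² = (11 - ¼)² = (43/4)² = 1849/16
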